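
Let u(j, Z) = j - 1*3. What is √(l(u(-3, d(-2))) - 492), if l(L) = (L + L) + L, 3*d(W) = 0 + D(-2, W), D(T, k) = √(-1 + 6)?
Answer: I*√510 ≈ 22.583*I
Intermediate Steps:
D(T, k) = √5
d(W) = √5/3 (d(W) = (0 + √5)/3 = √5/3)
u(j, Z) = -3 + j (u(j, Z) = j - 3 = -3 + j)
l(L) = 3*L (l(L) = 2*L + L = 3*L)
√(l(u(-3, d(-2))) - 492) = √(3*(-3 - 3) - 492) = √(3*(-6) - 492) = √(-18 - 492) = √(-510) = I*√510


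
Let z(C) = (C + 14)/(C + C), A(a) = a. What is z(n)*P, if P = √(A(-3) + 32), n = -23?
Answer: 9*√29/46 ≈ 1.0536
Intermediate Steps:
z(C) = (14 + C)/(2*C) (z(C) = (14 + C)/((2*C)) = (14 + C)*(1/(2*C)) = (14 + C)/(2*C))
P = √29 (P = √(-3 + 32) = √29 ≈ 5.3852)
z(n)*P = ((½)*(14 - 23)/(-23))*√29 = ((½)*(-1/23)*(-9))*√29 = 9*√29/46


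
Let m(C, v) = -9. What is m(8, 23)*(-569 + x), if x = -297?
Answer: 7794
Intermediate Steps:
m(8, 23)*(-569 + x) = -9*(-569 - 297) = -9*(-866) = 7794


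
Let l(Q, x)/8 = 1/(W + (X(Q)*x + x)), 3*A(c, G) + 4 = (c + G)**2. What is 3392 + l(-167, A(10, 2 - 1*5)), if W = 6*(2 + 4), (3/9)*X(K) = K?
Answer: 3164735/933 ≈ 3392.0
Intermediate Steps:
X(K) = 3*K
W = 36 (W = 6*6 = 36)
A(c, G) = -4/3 + (G + c)**2/3 (A(c, G) = -4/3 + (c + G)**2/3 = -4/3 + (G + c)**2/3)
l(Q, x) = 8/(36 + x + 3*Q*x) (l(Q, x) = 8/(36 + ((3*Q)*x + x)) = 8/(36 + (3*Q*x + x)) = 8/(36 + (x + 3*Q*x)) = 8/(36 + x + 3*Q*x))
3392 + l(-167, A(10, 2 - 1*5)) = 3392 + 8/(36 + (-4/3 + ((2 - 1*5) + 10)**2/3) + 3*(-167)*(-4/3 + ((2 - 1*5) + 10)**2/3)) = 3392 + 8/(36 + (-4/3 + ((2 - 5) + 10)**2/3) + 3*(-167)*(-4/3 + ((2 - 5) + 10)**2/3)) = 3392 + 8/(36 + (-4/3 + (-3 + 10)**2/3) + 3*(-167)*(-4/3 + (-3 + 10)**2/3)) = 3392 + 8/(36 + (-4/3 + (1/3)*7**2) + 3*(-167)*(-4/3 + (1/3)*7**2)) = 3392 + 8/(36 + (-4/3 + (1/3)*49) + 3*(-167)*(-4/3 + (1/3)*49)) = 3392 + 8/(36 + (-4/3 + 49/3) + 3*(-167)*(-4/3 + 49/3)) = 3392 + 8/(36 + 15 + 3*(-167)*15) = 3392 + 8/(36 + 15 - 7515) = 3392 + 8/(-7464) = 3392 + 8*(-1/7464) = 3392 - 1/933 = 3164735/933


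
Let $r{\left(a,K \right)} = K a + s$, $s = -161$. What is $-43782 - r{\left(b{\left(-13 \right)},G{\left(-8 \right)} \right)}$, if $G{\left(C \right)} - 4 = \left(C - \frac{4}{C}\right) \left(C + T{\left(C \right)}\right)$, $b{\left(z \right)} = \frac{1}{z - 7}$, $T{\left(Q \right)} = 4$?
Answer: $- \frac{436193}{10} \approx -43619.0$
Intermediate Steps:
$b{\left(z \right)} = \frac{1}{-7 + z}$
$G{\left(C \right)} = 4 + \left(4 + C\right) \left(C - \frac{4}{C}\right)$ ($G{\left(C \right)} = 4 + \left(C - \frac{4}{C}\right) \left(C + 4\right) = 4 + \left(C - \frac{4}{C}\right) \left(4 + C\right) = 4 + \left(4 + C\right) \left(C - \frac{4}{C}\right)$)
$r{\left(a,K \right)} = -161 + K a$ ($r{\left(a,K \right)} = K a - 161 = -161 + K a$)
$-43782 - r{\left(b{\left(-13 \right)},G{\left(-8 \right)} \right)} = -43782 - \left(-161 + \frac{\frac{1}{-8} \left(-16 + \left(-8\right)^{2} \left(4 - 8\right)\right)}{-7 - 13}\right) = -43782 - \left(-161 + \frac{\left(- \frac{1}{8}\right) \left(-16 + 64 \left(-4\right)\right)}{-20}\right) = -43782 - \left(-161 + - \frac{-16 - 256}{8} \left(- \frac{1}{20}\right)\right) = -43782 - \left(-161 + \left(- \frac{1}{8}\right) \left(-272\right) \left(- \frac{1}{20}\right)\right) = -43782 - \left(-161 + 34 \left(- \frac{1}{20}\right)\right) = -43782 - \left(-161 - \frac{17}{10}\right) = -43782 - - \frac{1627}{10} = -43782 + \frac{1627}{10} = - \frac{436193}{10}$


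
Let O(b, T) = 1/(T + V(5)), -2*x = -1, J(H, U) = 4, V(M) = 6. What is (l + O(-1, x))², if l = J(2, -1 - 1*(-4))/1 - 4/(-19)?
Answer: 1162084/61009 ≈ 19.048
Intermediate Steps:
x = ½ (x = -½*(-1) = ½ ≈ 0.50000)
O(b, T) = 1/(6 + T) (O(b, T) = 1/(T + 6) = 1/(6 + T))
l = 80/19 (l = 4/1 - 4/(-19) = 4*1 - 4*(-1/19) = 4 + 4/19 = 80/19 ≈ 4.2105)
(l + O(-1, x))² = (80/19 + 1/(6 + ½))² = (80/19 + 1/(13/2))² = (80/19 + 2/13)² = (1078/247)² = 1162084/61009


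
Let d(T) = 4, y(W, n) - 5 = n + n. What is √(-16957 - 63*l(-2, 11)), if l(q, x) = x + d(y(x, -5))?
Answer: I*√17902 ≈ 133.8*I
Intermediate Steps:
y(W, n) = 5 + 2*n (y(W, n) = 5 + (n + n) = 5 + 2*n)
l(q, x) = 4 + x (l(q, x) = x + 4 = 4 + x)
√(-16957 - 63*l(-2, 11)) = √(-16957 - 63*(4 + 11)) = √(-16957 - 63*15) = √(-16957 - 945) = √(-17902) = I*√17902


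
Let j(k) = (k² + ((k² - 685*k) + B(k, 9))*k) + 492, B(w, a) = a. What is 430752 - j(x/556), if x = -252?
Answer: 1155902992638/2685619 ≈ 4.3040e+5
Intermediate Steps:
j(k) = 492 + k² + k*(9 + k² - 685*k) (j(k) = (k² + ((k² - 685*k) + 9)*k) + 492 = (k² + (9 + k² - 685*k)*k) + 492 = (k² + k*(9 + k² - 685*k)) + 492 = 492 + k² + k*(9 + k² - 685*k))
430752 - j(x/556) = 430752 - (492 + (-252/556)³ - 684*(-252/556)² + 9*(-252/556)) = 430752 - (492 + (-252*1/556)³ - 684*(-252*1/556)² + 9*(-252*1/556)) = 430752 - (492 + (-63/139)³ - 684*(-63/139)² + 9*(-63/139)) = 430752 - (492 - 250047/2685619 - 684*3969/19321 - 567/139) = 430752 - (492 - 250047/2685619 - 2714796/19321 - 567/139) = 430752 - 1*932762850/2685619 = 430752 - 932762850/2685619 = 1155902992638/2685619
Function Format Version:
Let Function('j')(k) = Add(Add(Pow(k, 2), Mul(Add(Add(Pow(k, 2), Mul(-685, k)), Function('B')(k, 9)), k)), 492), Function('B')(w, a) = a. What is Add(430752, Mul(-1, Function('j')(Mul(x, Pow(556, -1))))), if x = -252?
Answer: Rational(1155902992638, 2685619) ≈ 4.3040e+5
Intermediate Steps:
Function('j')(k) = Add(492, Pow(k, 2), Mul(k, Add(9, Pow(k, 2), Mul(-685, k)))) (Function('j')(k) = Add(Add(Pow(k, 2), Mul(Add(Add(Pow(k, 2), Mul(-685, k)), 9), k)), 492) = Add(Add(Pow(k, 2), Mul(Add(9, Pow(k, 2), Mul(-685, k)), k)), 492) = Add(Add(Pow(k, 2), Mul(k, Add(9, Pow(k, 2), Mul(-685, k)))), 492) = Add(492, Pow(k, 2), Mul(k, Add(9, Pow(k, 2), Mul(-685, k)))))
Add(430752, Mul(-1, Function('j')(Mul(x, Pow(556, -1))))) = Add(430752, Mul(-1, Add(492, Pow(Mul(-252, Pow(556, -1)), 3), Mul(-684, Pow(Mul(-252, Pow(556, -1)), 2)), Mul(9, Mul(-252, Pow(556, -1)))))) = Add(430752, Mul(-1, Add(492, Pow(Mul(-252, Rational(1, 556)), 3), Mul(-684, Pow(Mul(-252, Rational(1, 556)), 2)), Mul(9, Mul(-252, Rational(1, 556)))))) = Add(430752, Mul(-1, Add(492, Pow(Rational(-63, 139), 3), Mul(-684, Pow(Rational(-63, 139), 2)), Mul(9, Rational(-63, 139))))) = Add(430752, Mul(-1, Add(492, Rational(-250047, 2685619), Mul(-684, Rational(3969, 19321)), Rational(-567, 139)))) = Add(430752, Mul(-1, Add(492, Rational(-250047, 2685619), Rational(-2714796, 19321), Rational(-567, 139)))) = Add(430752, Mul(-1, Rational(932762850, 2685619))) = Add(430752, Rational(-932762850, 2685619)) = Rational(1155902992638, 2685619)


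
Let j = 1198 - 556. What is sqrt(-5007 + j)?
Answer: 3*I*sqrt(485) ≈ 66.068*I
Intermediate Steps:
j = 642
sqrt(-5007 + j) = sqrt(-5007 + 642) = sqrt(-4365) = 3*I*sqrt(485)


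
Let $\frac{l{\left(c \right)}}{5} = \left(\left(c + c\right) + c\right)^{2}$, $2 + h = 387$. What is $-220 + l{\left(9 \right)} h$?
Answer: $1403105$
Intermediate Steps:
$h = 385$ ($h = -2 + 387 = 385$)
$l{\left(c \right)} = 45 c^{2}$ ($l{\left(c \right)} = 5 \left(\left(c + c\right) + c\right)^{2} = 5 \left(2 c + c\right)^{2} = 5 \left(3 c\right)^{2} = 5 \cdot 9 c^{2} = 45 c^{2}$)
$-220 + l{\left(9 \right)} h = -220 + 45 \cdot 9^{2} \cdot 385 = -220 + 45 \cdot 81 \cdot 385 = -220 + 3645 \cdot 385 = -220 + 1403325 = 1403105$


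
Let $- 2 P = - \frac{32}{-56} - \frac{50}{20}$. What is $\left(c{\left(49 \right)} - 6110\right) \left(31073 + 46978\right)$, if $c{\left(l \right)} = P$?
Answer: $- \frac{13350857703}{28} \approx -4.7682 \cdot 10^{8}$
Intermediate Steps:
$P = \frac{27}{28}$ ($P = - \frac{- \frac{32}{-56} - \frac{50}{20}}{2} = - \frac{\left(-32\right) \left(- \frac{1}{56}\right) - \frac{5}{2}}{2} = - \frac{\frac{4}{7} - \frac{5}{2}}{2} = \left(- \frac{1}{2}\right) \left(- \frac{27}{14}\right) = \frac{27}{28} \approx 0.96429$)
$c{\left(l \right)} = \frac{27}{28}$
$\left(c{\left(49 \right)} - 6110\right) \left(31073 + 46978\right) = \left(\frac{27}{28} - 6110\right) \left(31073 + 46978\right) = \left(- \frac{171053}{28}\right) 78051 = - \frac{13350857703}{28}$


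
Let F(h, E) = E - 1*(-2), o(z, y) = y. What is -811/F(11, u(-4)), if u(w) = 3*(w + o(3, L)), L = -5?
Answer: 811/25 ≈ 32.440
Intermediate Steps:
u(w) = -15 + 3*w (u(w) = 3*(w - 5) = 3*(-5 + w) = -15 + 3*w)
F(h, E) = 2 + E (F(h, E) = E + 2 = 2 + E)
-811/F(11, u(-4)) = -811/(2 + (-15 + 3*(-4))) = -811/(2 + (-15 - 12)) = -811/(2 - 27) = -811/(-25) = -811*(-1/25) = 811/25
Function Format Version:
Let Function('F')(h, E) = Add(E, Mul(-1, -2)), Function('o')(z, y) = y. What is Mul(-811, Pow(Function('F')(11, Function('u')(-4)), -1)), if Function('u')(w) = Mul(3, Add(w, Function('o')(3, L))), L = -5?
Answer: Rational(811, 25) ≈ 32.440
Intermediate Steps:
Function('u')(w) = Add(-15, Mul(3, w)) (Function('u')(w) = Mul(3, Add(w, -5)) = Mul(3, Add(-5, w)) = Add(-15, Mul(3, w)))
Function('F')(h, E) = Add(2, E) (Function('F')(h, E) = Add(E, 2) = Add(2, E))
Mul(-811, Pow(Function('F')(11, Function('u')(-4)), -1)) = Mul(-811, Pow(Add(2, Add(-15, Mul(3, -4))), -1)) = Mul(-811, Pow(Add(2, Add(-15, -12)), -1)) = Mul(-811, Pow(Add(2, -27), -1)) = Mul(-811, Pow(-25, -1)) = Mul(-811, Rational(-1, 25)) = Rational(811, 25)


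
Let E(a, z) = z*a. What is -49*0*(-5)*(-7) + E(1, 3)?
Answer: 3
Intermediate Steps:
E(a, z) = a*z
-49*0*(-5)*(-7) + E(1, 3) = -49*0*(-5)*(-7) + 1*3 = -0*(-7) + 3 = -49*0 + 3 = 0 + 3 = 3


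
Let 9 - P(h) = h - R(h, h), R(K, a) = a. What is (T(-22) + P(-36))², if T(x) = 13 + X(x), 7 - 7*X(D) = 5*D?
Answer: 73441/49 ≈ 1498.8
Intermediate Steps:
X(D) = 1 - 5*D/7
T(x) = 14 - 5*x/7 (T(x) = 13 + (1 - 5*x/7) = 14 - 5*x/7)
P(h) = 9 (P(h) = 9 - (h - h) = 9 - 1*0 = 9 + 0 = 9)
(T(-22) + P(-36))² = ((14 - 5/7*(-22)) + 9)² = ((14 + 110/7) + 9)² = (208/7 + 9)² = (271/7)² = 73441/49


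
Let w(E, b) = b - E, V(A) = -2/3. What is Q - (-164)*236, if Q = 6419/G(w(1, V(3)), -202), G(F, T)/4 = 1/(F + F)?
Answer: 200129/6 ≈ 33355.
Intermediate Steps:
V(A) = -⅔ (V(A) = -2*⅓ = -⅔)
G(F, T) = 2/F (G(F, T) = 4/(F + F) = 4/((2*F)) = 4*(1/(2*F)) = 2/F)
Q = -32095/6 (Q = 6419/((2/(-⅔ - 1*1))) = 6419/((2/(-⅔ - 1))) = 6419/((2/(-5/3))) = 6419/((2*(-⅗))) = 6419/(-6/5) = 6419*(-⅚) = -32095/6 ≈ -5349.2)
Q - (-164)*236 = -32095/6 - (-164)*236 = -32095/6 - 1*(-38704) = -32095/6 + 38704 = 200129/6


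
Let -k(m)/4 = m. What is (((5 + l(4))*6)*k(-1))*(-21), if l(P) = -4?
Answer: -504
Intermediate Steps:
k(m) = -4*m
(((5 + l(4))*6)*k(-1))*(-21) = (((5 - 4)*6)*(-4*(-1)))*(-21) = ((1*6)*4)*(-21) = (6*4)*(-21) = 24*(-21) = -504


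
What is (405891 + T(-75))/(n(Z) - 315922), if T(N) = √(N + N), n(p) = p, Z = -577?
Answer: -405891/316499 - 5*I*√6/316499 ≈ -1.2824 - 3.8697e-5*I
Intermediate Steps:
T(N) = √2*√N (T(N) = √(2*N) = √2*√N)
(405891 + T(-75))/(n(Z) - 315922) = (405891 + √2*√(-75))/(-577 - 315922) = (405891 + √2*(5*I*√3))/(-316499) = (405891 + 5*I*√6)*(-1/316499) = -405891/316499 - 5*I*√6/316499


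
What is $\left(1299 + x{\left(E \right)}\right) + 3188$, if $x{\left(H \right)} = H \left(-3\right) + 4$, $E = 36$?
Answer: $4383$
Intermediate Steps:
$x{\left(H \right)} = 4 - 3 H$ ($x{\left(H \right)} = - 3 H + 4 = 4 - 3 H$)
$\left(1299 + x{\left(E \right)}\right) + 3188 = \left(1299 + \left(4 - 108\right)\right) + 3188 = \left(1299 - 104\right) + 3188 = 1195 + 3188 = 4383$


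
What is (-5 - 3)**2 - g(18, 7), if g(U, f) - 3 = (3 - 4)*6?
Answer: 67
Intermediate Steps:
g(U, f) = -3 (g(U, f) = 3 + (3 - 4)*6 = 3 - 1*6 = 3 - 6 = -3)
(-5 - 3)**2 - g(18, 7) = (-5 - 3)**2 - 1*(-3) = (-8)**2 + 3 = 64 + 3 = 67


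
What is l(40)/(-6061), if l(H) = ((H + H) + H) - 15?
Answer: -105/6061 ≈ -0.017324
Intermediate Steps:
l(H) = -15 + 3*H (l(H) = (2*H + H) - 15 = 3*H - 15 = -15 + 3*H)
l(40)/(-6061) = (-15 + 3*40)/(-6061) = (-15 + 120)*(-1/6061) = 105*(-1/6061) = -105/6061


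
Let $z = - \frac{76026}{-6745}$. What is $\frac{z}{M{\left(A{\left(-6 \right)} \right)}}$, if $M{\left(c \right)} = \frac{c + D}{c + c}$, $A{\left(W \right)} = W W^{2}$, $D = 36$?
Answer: $\frac{912312}{33725} \approx 27.052$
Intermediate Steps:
$z = \frac{76026}{6745}$ ($z = \left(-76026\right) \left(- \frac{1}{6745}\right) = \frac{76026}{6745} \approx 11.271$)
$A{\left(W \right)} = W^{3}$
$M{\left(c \right)} = \frac{36 + c}{2 c}$ ($M{\left(c \right)} = \frac{c + 36}{c + c} = \frac{36 + c}{2 c}$)
$\frac{z}{M{\left(A{\left(-6 \right)} \right)}} = \frac{76026}{6745 \frac{36 + \left(-6\right)^{3}}{2 \left(-6\right)^{3}}} = \frac{76026}{6745 \frac{36 - 216}{2 \left(-216\right)}} = \frac{76026}{6745 \cdot \frac{1}{2} \left(- \frac{1}{216}\right) \left(-180\right)} = \frac{76026}{6745 \cdot \frac{5}{12}} = \frac{76026}{6745} \cdot \frac{12}{5} = \frac{912312}{33725}$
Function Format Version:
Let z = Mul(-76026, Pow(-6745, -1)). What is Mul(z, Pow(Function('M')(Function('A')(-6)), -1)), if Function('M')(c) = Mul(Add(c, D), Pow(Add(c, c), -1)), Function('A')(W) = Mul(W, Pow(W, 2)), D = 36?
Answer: Rational(912312, 33725) ≈ 27.052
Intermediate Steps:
z = Rational(76026, 6745) (z = Mul(-76026, Rational(-1, 6745)) = Rational(76026, 6745) ≈ 11.271)
Function('A')(W) = Pow(W, 3)
Function('M')(c) = Mul(Rational(1, 2), Pow(c, -1), Add(36, c)) (Function('M')(c) = Mul(Add(c, 36), Pow(Add(c, c), -1)) = Mul(Add(36, c), Pow(Mul(2, c), -1)) = Mul(Add(36, c), Mul(Rational(1, 2), Pow(c, -1))) = Mul(Rational(1, 2), Pow(c, -1), Add(36, c)))
Mul(z, Pow(Function('M')(Function('A')(-6)), -1)) = Mul(Rational(76026, 6745), Pow(Mul(Rational(1, 2), Pow(Pow(-6, 3), -1), Add(36, Pow(-6, 3))), -1)) = Mul(Rational(76026, 6745), Pow(Mul(Rational(1, 2), Pow(-216, -1), Add(36, -216)), -1)) = Mul(Rational(76026, 6745), Pow(Mul(Rational(1, 2), Rational(-1, 216), -180), -1)) = Mul(Rational(76026, 6745), Pow(Rational(5, 12), -1)) = Mul(Rational(76026, 6745), Rational(12, 5)) = Rational(912312, 33725)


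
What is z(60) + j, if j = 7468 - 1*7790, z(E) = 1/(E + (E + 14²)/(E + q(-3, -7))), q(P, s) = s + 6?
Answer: -1222253/3796 ≈ -321.98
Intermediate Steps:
q(P, s) = 6 + s
z(E) = 1/(E + (196 + E)/(-1 + E)) (z(E) = 1/(E + (E + 14²)/(E + (6 - 7))) = 1/(E + (E + 196)/(E - 1)) = 1/(E + (196 + E)/(-1 + E)))
j = -322 (j = 7468 - 7790 = -322)
z(60) + j = (-1 + 60)/(196 + 60²) - 322 = 59/(196 + 3600) - 322 = 59/3796 - 322 = -1222253/3796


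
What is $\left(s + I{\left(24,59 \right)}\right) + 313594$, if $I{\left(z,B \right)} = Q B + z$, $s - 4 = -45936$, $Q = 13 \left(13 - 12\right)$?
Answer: $268453$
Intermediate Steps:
$Q = 13$ ($Q = 13 \cdot 1 = 13$)
$s = -45932$ ($s = 4 - 45936 = -45932$)
$I{\left(z,B \right)} = z + 13 B$ ($I{\left(z,B \right)} = 13 B + z = z + 13 B$)
$\left(s + I{\left(24,59 \right)}\right) + 313594 = \left(-45932 + \left(24 + 13 \cdot 59\right)\right) + 313594 = \left(-45932 + \left(24 + 767\right)\right) + 313594 = \left(-45932 + 791\right) + 313594 = -45141 + 313594 = 268453$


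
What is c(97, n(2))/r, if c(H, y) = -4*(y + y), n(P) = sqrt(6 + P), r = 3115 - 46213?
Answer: 8*sqrt(2)/21549 ≈ 0.00052502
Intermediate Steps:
r = -43098
c(H, y) = -8*y
c(97, n(2))/r = -8*sqrt(6 + 2)/(-43098) = -16*sqrt(2)*(-1/43098) = 8*sqrt(2)/21549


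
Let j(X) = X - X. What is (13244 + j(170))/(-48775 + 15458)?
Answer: -13244/33317 ≈ -0.39751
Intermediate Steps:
j(X) = 0
(13244 + j(170))/(-48775 + 15458) = (13244 + 0)/(-48775 + 15458) = 13244/(-33317) = 13244*(-1/33317) = -13244/33317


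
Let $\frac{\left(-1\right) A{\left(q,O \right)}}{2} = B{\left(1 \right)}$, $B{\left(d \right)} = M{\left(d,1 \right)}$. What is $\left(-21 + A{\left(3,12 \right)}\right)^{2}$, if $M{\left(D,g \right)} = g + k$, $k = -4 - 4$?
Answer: $49$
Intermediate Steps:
$k = -8$ ($k = -4 - 4 = -8$)
$M{\left(D,g \right)} = -8 + g$ ($M{\left(D,g \right)} = g - 8 = -8 + g$)
$B{\left(d \right)} = -7$ ($B{\left(d \right)} = -8 + 1 = -7$)
$A{\left(q,O \right)} = 14$ ($A{\left(q,O \right)} = \left(-2\right) \left(-7\right) = 14$)
$\left(-21 + A{\left(3,12 \right)}\right)^{2} = \left(-21 + 14\right)^{2} = \left(-7\right)^{2} = 49$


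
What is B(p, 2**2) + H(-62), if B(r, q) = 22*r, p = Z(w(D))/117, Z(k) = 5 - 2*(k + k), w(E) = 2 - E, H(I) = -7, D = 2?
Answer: -709/117 ≈ -6.0598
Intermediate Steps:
Z(k) = 5 - 4*k (Z(k) = 5 - 2*2*k = 5 - 4*k)
p = 5/117 (p = (5 - 4*(2 - 1*2))/117 = (5 - 4*(2 - 2))*(1/117) = (5 - 4*0)*(1/117) = (5 + 0)*(1/117) = 5*(1/117) = 5/117 ≈ 0.042735)
B(p, 2**2) + H(-62) = 22*(5/117) - 7 = 110/117 - 7 = -709/117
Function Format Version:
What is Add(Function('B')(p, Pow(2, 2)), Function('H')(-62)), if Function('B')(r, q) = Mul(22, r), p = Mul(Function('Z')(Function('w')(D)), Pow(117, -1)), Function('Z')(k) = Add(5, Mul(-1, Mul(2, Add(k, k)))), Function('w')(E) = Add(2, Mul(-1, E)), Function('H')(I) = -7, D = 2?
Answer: Rational(-709, 117) ≈ -6.0598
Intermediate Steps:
Function('Z')(k) = Add(5, Mul(-4, k)) (Function('Z')(k) = Add(5, Mul(-1, Mul(2, Mul(2, k)))) = Add(5, Mul(-1, Mul(4, k))) = Add(5, Mul(-4, k)))
p = Rational(5, 117) (p = Mul(Add(5, Mul(-4, Add(2, Mul(-1, 2)))), Pow(117, -1)) = Mul(Add(5, Mul(-4, Add(2, -2))), Rational(1, 117)) = Mul(Add(5, Mul(-4, 0)), Rational(1, 117)) = Mul(Add(5, 0), Rational(1, 117)) = Mul(5, Rational(1, 117)) = Rational(5, 117) ≈ 0.042735)
Add(Function('B')(p, Pow(2, 2)), Function('H')(-62)) = Add(Mul(22, Rational(5, 117)), -7) = Add(Rational(110, 117), -7) = Rational(-709, 117)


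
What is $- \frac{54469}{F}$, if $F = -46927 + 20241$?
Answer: $\frac{54469}{26686} \approx 2.0411$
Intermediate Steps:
$F = -26686$
$- \frac{54469}{F} = - \frac{54469}{-26686} = \left(-54469\right) \left(- \frac{1}{26686}\right) = \frac{54469}{26686}$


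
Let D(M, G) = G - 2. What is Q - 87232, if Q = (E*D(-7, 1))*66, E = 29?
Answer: -89146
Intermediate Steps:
D(M, G) = -2 + G
Q = -1914 (Q = (29*(-2 + 1))*66 = (29*(-1))*66 = -29*66 = -1914)
Q - 87232 = -1914 - 87232 = -89146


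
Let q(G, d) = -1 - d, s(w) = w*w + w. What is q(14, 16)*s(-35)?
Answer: -20230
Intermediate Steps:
s(w) = w + w² (s(w) = w² + w = w + w²)
q(14, 16)*s(-35) = (-1 - 1*16)*(-35*(1 - 35)) = (-1 - 16)*(-35*(-34)) = -17*1190 = -20230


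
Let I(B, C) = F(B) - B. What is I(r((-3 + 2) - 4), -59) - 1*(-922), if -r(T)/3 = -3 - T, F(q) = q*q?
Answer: 964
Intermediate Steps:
F(q) = q²
r(T) = 9 + 3*T (r(T) = -3*(-3 - T) = 9 + 3*T)
I(B, C) = B² - B
I(r((-3 + 2) - 4), -59) - 1*(-922) = (9 + 3*((-3 + 2) - 4))*(-1 + (9 + 3*((-3 + 2) - 4))) - 1*(-922) = (9 + 3*(-1 - 4))*(-1 + (9 + 3*(-1 - 4))) + 922 = (9 + 3*(-5))*(-1 + (9 + 3*(-5))) + 922 = (9 - 15)*(-1 + (9 - 15)) + 922 = -6*(-1 - 6) + 922 = -6*(-7) + 922 = 42 + 922 = 964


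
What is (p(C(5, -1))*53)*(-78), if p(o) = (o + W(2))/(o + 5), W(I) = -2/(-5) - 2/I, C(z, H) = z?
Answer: -45474/25 ≈ -1819.0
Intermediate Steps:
W(I) = ⅖ - 2/I (W(I) = -2*(-⅕) - 2/I = ⅖ - 2/I)
p(o) = (-⅗ + o)/(5 + o) (p(o) = (o + (⅖ - 2/2))/(o + 5) = (o + (⅖ - 2*½))/(5 + o) = (o + (⅖ - 1))/(5 + o) = (o - ⅗)/(5 + o) = (-⅗ + o)/(5 + o))
(p(C(5, -1))*53)*(-78) = (((-⅗ + 5)/(5 + 5))*53)*(-78) = (((22/5)/10)*53)*(-78) = (((⅒)*(22/5))*53)*(-78) = ((11/25)*53)*(-78) = (583/25)*(-78) = -45474/25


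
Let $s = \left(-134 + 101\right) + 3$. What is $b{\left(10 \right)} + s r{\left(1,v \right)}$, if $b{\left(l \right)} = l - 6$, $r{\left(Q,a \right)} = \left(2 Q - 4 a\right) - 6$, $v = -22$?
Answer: $-2516$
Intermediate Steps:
$r{\left(Q,a \right)} = -6 - 4 a + 2 Q$ ($r{\left(Q,a \right)} = \left(- 4 a + 2 Q\right) - 6 = -6 - 4 a + 2 Q$)
$s = -30$ ($s = -33 + 3 = -30$)
$b{\left(l \right)} = -6 + l$ ($b{\left(l \right)} = l - 6 = -6 + l$)
$b{\left(10 \right)} + s r{\left(1,v \right)} = \left(-6 + 10\right) - 30 \left(-6 - -88 + 2 \cdot 1\right) = 4 - 30 \left(-6 + 88 + 2\right) = 4 - 2520 = -2516$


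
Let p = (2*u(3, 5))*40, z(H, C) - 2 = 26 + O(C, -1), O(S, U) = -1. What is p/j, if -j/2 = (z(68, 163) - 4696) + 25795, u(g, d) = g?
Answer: -20/3521 ≈ -0.0056802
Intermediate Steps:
z(H, C) = 27 (z(H, C) = 2 + (26 - 1) = 2 + 25 = 27)
j = -42252 (j = -2*((27 - 4696) + 25795) = -2*(-4669 + 25795) = -2*21126 = -42252)
p = 240 (p = (2*3)*40 = 6*40 = 240)
p/j = 240/(-42252) = 240*(-1/42252) = -20/3521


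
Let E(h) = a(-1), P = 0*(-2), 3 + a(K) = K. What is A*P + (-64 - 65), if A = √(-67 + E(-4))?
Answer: -129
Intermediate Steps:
a(K) = -3 + K
P = 0
E(h) = -4 (E(h) = -3 - 1 = -4)
A = I*√71 (A = √(-67 - 4) = √(-71) = I*√71 ≈ 8.4261*I)
A*P + (-64 - 65) = (I*√71)*0 + (-64 - 65) = 0 - 129 = -129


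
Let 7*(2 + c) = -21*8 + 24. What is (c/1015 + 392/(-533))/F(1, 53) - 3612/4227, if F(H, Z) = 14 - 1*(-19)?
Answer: -51502213782/58694170535 ≈ -0.87747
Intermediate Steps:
c = -158/7 (c = -2 + (-21*8 + 24)/7 = -2 + (-168 + 24)/7 = -2 + (⅐)*(-144) = -2 - 144/7 = -158/7 ≈ -22.571)
F(H, Z) = 33 (F(H, Z) = 14 + 19 = 33)
(c/1015 + 392/(-533))/F(1, 53) - 3612/4227 = (-158/7/1015 + 392/(-533))/33 - 3612/4227 = (-158/7*1/1015 + 392*(-1/533))*(1/33) - 3612*1/4227 = (-158/7105 - 392/533)*(1/33) - 1204/1409 = -2869374/3786965*1/33 - 1204/1409 = -956458/41656615 - 1204/1409 = -51502213782/58694170535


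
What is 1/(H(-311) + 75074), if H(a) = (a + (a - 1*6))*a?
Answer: 1/270382 ≈ 3.6985e-6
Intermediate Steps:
H(a) = a*(-6 + 2*a) (H(a) = (a + (a - 6))*a = (a + (-6 + a))*a = (-6 + 2*a)*a = a*(-6 + 2*a))
1/(H(-311) + 75074) = 1/(2*(-311)*(-3 - 311) + 75074) = 1/(2*(-311)*(-314) + 75074) = 1/(195308 + 75074) = 1/270382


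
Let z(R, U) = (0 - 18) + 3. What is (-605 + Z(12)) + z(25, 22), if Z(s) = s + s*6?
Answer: -536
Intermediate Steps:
Z(s) = 7*s (Z(s) = s + 6*s = 7*s)
z(R, U) = -15 (z(R, U) = -18 + 3 = -15)
(-605 + Z(12)) + z(25, 22) = (-605 + 7*12) - 15 = (-605 + 84) - 15 = -521 - 15 = -536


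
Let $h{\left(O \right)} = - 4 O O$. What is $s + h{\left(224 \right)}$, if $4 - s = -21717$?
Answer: $-178983$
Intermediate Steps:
$h{\left(O \right)} = - 4 O^{2}$
$s = 21721$ ($s = 4 - -21717 = 4 + 21717 = 21721$)
$s + h{\left(224 \right)} = 21721 - 4 \cdot 224^{2} = 21721 - 200704 = -178983$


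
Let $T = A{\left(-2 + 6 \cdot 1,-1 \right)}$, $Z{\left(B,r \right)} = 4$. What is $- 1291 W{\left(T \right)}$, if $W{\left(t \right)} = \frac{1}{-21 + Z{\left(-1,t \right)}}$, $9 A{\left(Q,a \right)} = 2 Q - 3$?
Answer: $\frac{1291}{17} \approx 75.941$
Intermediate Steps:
$A{\left(Q,a \right)} = - \frac{1}{3} + \frac{2 Q}{9}$ ($A{\left(Q,a \right)} = \frac{2 Q - 3}{9} = \frac{-3 + 2 Q}{9} = - \frac{1}{3} + \frac{2 Q}{9}$)
$T = \frac{5}{9}$ ($T = - \frac{1}{3} + \frac{2 \left(-2 + 6 \cdot 1\right)}{9} = - \frac{1}{3} + \frac{2 \left(-2 + 6\right)}{9} = - \frac{1}{3} + \frac{2}{9} \cdot 4 = - \frac{1}{3} + \frac{8}{9} = \frac{5}{9} \approx 0.55556$)
$W{\left(t \right)} = - \frac{1}{17}$ ($W{\left(t \right)} = \frac{1}{-21 + 4} = \frac{1}{-17} = - \frac{1}{17}$)
$- 1291 W{\left(T \right)} = \left(-1291\right) \left(- \frac{1}{17}\right) = \frac{1291}{17}$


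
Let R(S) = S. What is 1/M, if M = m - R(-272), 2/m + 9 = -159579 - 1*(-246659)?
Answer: 87071/23683314 ≈ 0.0036765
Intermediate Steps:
m = 2/87071 (m = 2/(-9 + (-159579 - 1*(-246659))) = 2/(-9 + (-159579 + 246659)) = 2/(-9 + 87080) = 2/87071 ≈ 2.2970e-5)
M = 23683314/87071 (M = 2/87071 - 1*(-272) = 2/87071 + 272 = 23683314/87071 ≈ 272.00)
1/M = 1/(23683314/87071) = 87071/23683314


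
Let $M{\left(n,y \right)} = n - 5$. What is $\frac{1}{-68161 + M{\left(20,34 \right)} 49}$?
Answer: $- \frac{1}{67426} \approx -1.4831 \cdot 10^{-5}$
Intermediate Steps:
$M{\left(n,y \right)} = -5 + n$ ($M{\left(n,y \right)} = n - 5 = -5 + n$)
$\frac{1}{-68161 + M{\left(20,34 \right)} 49} = \frac{1}{-68161 + \left(-5 + 20\right) 49} = \frac{1}{-68161 + 15 \cdot 49} = \frac{1}{-68161 + 735} = \frac{1}{-67426} = - \frac{1}{67426}$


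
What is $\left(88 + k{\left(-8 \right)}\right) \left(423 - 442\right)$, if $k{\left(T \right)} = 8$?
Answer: $-1824$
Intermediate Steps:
$\left(88 + k{\left(-8 \right)}\right) \left(423 - 442\right) = \left(88 + 8\right) \left(423 - 442\right) = 96 \left(-19\right) = -1824$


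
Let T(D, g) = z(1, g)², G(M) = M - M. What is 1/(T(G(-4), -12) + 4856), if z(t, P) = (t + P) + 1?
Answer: 1/4956 ≈ 0.00020178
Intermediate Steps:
z(t, P) = 1 + P + t (z(t, P) = (P + t) + 1 = 1 + P + t)
G(M) = 0
T(D, g) = (2 + g)² (T(D, g) = (1 + g + 1)² = (2 + g)²)
1/(T(G(-4), -12) + 4856) = 1/((2 - 12)² + 4856) = 1/((-10)² + 4856) = 1/(100 + 4856) = 1/4956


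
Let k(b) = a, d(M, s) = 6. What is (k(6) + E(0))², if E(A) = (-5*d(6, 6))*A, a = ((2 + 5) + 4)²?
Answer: 14641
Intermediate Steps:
a = 121 (a = (7 + 4)² = 11² = 121)
k(b) = 121
E(A) = -30*A (E(A) = (-5*6)*A = -30*A)
(k(6) + E(0))² = (121 - 30*0)² = (121 + 0)² = 121² = 14641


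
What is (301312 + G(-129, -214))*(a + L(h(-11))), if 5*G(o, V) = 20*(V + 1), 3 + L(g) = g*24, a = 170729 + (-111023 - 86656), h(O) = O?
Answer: -8177619820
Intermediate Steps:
a = -26950 (a = 170729 - 197679 = -26950)
L(g) = -3 + 24*g (L(g) = -3 + g*24 = -3 + 24*g)
G(o, V) = 4 + 4*V (G(o, V) = (20*(V + 1))/5 = (20*(1 + V))/5 = (20 + 20*V)/5 = 4 + 4*V)
(301312 + G(-129, -214))*(a + L(h(-11))) = (301312 + (4 + 4*(-214)))*(-26950 + (-3 + 24*(-11))) = (301312 + (4 - 856))*(-26950 + (-3 - 264)) = (301312 - 852)*(-26950 - 267) = 300460*(-27217) = -8177619820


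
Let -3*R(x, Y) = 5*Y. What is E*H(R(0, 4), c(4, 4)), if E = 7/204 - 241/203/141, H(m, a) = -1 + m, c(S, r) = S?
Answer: -1159177/5839092 ≈ -0.19852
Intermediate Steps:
R(x, Y) = -5*Y/3
E = 50399/1946364 (E = 7*(1/204) - 241*1/203*(1/141) = 7/204 - 241/203*1/141 = 7/204 - 241/28623 = 50399/1946364 ≈ 0.025894)
E*H(R(0, 4), c(4, 4)) = 50399*(-1 - 5/3*4)/1946364 = 50399*(-1 - 20/3)/1946364 = (50399/1946364)*(-23/3) = -1159177/5839092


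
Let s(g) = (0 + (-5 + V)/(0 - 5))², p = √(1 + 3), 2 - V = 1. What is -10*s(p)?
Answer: -32/5 ≈ -6.4000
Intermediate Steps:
V = 1 (V = 2 - 1*1 = 2 - 1 = 1)
p = 2 (p = √4 = 2)
s(g) = 16/25 (s(g) = (0 + (-5 + 1)/(0 - 5))² = (0 - 4/(-5))² = (0 - 4*(-⅕))² = (0 + ⅘)² = (⅘)² = 16/25)
-10*s(p) = -10*16/25 = -32/5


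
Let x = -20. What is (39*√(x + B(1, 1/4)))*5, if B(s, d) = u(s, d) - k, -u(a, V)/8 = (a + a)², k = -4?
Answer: 780*I*√3 ≈ 1351.0*I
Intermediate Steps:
u(a, V) = -32*a² (u(a, V) = -8*(a + a)² = -8*4*a² = -32*a²)
B(s, d) = 4 - 32*s² (B(s, d) = -32*s² - 1*(-4) = -32*s² + 4 = 4 - 32*s²)
(39*√(x + B(1, 1/4)))*5 = (39*√(-20 + (4 - 32*1²)))*5 = (39*√(-20 + (4 - 32*1)))*5 = (39*√(-20 + (4 - 32)))*5 = (39*√(-20 - 28))*5 = (39*√(-48))*5 = (39*(4*I*√3))*5 = (156*I*√3)*5 = 780*I*√3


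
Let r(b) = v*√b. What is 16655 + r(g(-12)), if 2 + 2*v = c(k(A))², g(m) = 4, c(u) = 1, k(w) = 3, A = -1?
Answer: 16654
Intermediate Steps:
v = -½ (v = -1 + (½)*1² = -1 + (½)*1 = -1 + ½ = -½ ≈ -0.50000)
r(b) = -√b/2
16655 + r(g(-12)) = 16655 - √4/2 = 16655 - ½*2 = 16655 - 1 = 16654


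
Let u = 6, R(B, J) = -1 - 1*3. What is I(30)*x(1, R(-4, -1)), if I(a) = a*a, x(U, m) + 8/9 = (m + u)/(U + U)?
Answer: 100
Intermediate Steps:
R(B, J) = -4 (R(B, J) = -1 - 3 = -4)
x(U, m) = -8/9 + (6 + m)/(2*U) (x(U, m) = -8/9 + (m + 6)/(U + U) = -8/9 + (6 + m)/((2*U)) = -8/9 + (6 + m)*(1/(2*U)) = -8/9 + (6 + m)/(2*U))
I(a) = a²
I(30)*x(1, R(-4, -1)) = 30²*((1/18)*(54 - 16*1 + 9*(-4))/1) = 900*((1/18)*1*(54 - 16 - 36)) = 900*((1/18)*1*2) = 900*(⅑) = 100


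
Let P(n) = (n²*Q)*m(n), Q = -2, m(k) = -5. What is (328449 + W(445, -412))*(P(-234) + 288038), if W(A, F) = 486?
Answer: 274857428130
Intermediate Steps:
P(n) = 10*n² (P(n) = (n²*(-2))*(-5) = -2*n²*(-5) = 10*n²)
(328449 + W(445, -412))*(P(-234) + 288038) = (328449 + 486)*(10*(-234)² + 288038) = 328935*(10*54756 + 288038) = 328935*(547560 + 288038) = 328935*835598 = 274857428130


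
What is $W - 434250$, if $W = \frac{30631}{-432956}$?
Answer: $- \frac{188011173631}{432956} \approx -4.3425 \cdot 10^{5}$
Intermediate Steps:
$W = - \frac{30631}{432956}$ ($W = 30631 \left(- \frac{1}{432956}\right) = - \frac{30631}{432956} \approx -0.070749$)
$W - 434250 = - \frac{30631}{432956} - 434250 = - \frac{188011173631}{432956}$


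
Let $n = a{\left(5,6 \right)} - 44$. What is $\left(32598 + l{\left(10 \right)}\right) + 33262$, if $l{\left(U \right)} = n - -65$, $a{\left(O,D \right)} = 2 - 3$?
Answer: $65880$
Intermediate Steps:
$a{\left(O,D \right)} = -1$
$n = -45$ ($n = -1 - 44 = -45$)
$l{\left(U \right)} = 20$ ($l{\left(U \right)} = -45 - -65 = -45 + 65 = 20$)
$\left(32598 + l{\left(10 \right)}\right) + 33262 = \left(32598 + 20\right) + 33262 = 32618 + 33262 = 65880$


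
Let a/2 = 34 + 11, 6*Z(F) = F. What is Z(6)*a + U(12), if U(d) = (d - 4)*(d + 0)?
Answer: 186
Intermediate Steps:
Z(F) = F/6
a = 90 (a = 2*(34 + 11) = 2*45 = 90)
U(d) = d*(-4 + d) (U(d) = (-4 + d)*d = d*(-4 + d))
Z(6)*a + U(12) = ((⅙)*6)*90 + 12*(-4 + 12) = 1*90 + 12*8 = 90 + 96 = 186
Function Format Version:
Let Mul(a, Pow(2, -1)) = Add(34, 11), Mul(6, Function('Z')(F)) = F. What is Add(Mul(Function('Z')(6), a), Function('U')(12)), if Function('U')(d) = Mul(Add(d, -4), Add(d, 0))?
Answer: 186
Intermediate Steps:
Function('Z')(F) = Mul(Rational(1, 6), F)
a = 90 (a = Mul(2, Add(34, 11)) = Mul(2, 45) = 90)
Function('U')(d) = Mul(d, Add(-4, d)) (Function('U')(d) = Mul(Add(-4, d), d) = Mul(d, Add(-4, d)))
Add(Mul(Function('Z')(6), a), Function('U')(12)) = Add(Mul(Mul(Rational(1, 6), 6), 90), Mul(12, Add(-4, 12))) = Add(Mul(1, 90), Mul(12, 8)) = Add(90, 96) = 186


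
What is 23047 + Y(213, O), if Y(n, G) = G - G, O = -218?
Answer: 23047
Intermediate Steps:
Y(n, G) = 0
23047 + Y(213, O) = 23047 + 0 = 23047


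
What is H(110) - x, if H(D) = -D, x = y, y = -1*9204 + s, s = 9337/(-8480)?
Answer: 77126457/8480 ≈ 9095.1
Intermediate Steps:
s = -9337/8480 (s = 9337*(-1/8480) = -9337/8480 ≈ -1.1011)
y = -78059257/8480 (y = -1*9204 - 9337/8480 = -9204 - 9337/8480 = -78059257/8480 ≈ -9205.1)
x = -78059257/8480 ≈ -9205.1
H(110) - x = -1*110 - 1*(-78059257/8480) = -110 + 78059257/8480 = 77126457/8480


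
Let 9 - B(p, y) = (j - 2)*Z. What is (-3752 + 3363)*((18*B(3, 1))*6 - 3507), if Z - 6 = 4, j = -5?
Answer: -1954725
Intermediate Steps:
Z = 10 (Z = 6 + 4 = 10)
B(p, y) = 79 (B(p, y) = 9 - (-5 - 2)*10 = 9 - (-7)*10 = 9 - 1*(-70) = 9 + 70 = 79)
(-3752 + 3363)*((18*B(3, 1))*6 - 3507) = (-3752 + 3363)*((18*79)*6 - 3507) = -389*(1422*6 - 3507) = -389*(8532 - 3507) = -389*5025 = -1954725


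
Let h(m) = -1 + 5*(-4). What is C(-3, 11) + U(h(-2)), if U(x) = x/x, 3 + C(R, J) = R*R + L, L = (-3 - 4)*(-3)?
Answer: 28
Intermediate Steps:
L = 21 (L = -7*(-3) = 21)
C(R, J) = 18 + R² (C(R, J) = -3 + (R*R + 21) = -3 + (R² + 21) = -3 + (21 + R²) = 18 + R²)
h(m) = -21 (h(m) = -1 - 20 = -21)
U(x) = 1
C(-3, 11) + U(h(-2)) = (18 + (-3)²) + 1 = (18 + 9) + 1 = 27 + 1 = 28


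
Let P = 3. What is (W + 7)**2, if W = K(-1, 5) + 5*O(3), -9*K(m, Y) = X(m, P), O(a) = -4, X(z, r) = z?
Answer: 13456/81 ≈ 166.12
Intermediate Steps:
K(m, Y) = -m/9
W = -179/9 (W = -1/9*(-1) + 5*(-4) = 1/9 - 20 = -179/9 ≈ -19.889)
(W + 7)**2 = (-179/9 + 7)**2 = (-116/9)**2 = 13456/81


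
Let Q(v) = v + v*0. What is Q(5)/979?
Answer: 5/979 ≈ 0.0051073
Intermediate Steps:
Q(v) = v (Q(v) = v + 0 = v)
Q(5)/979 = 5/979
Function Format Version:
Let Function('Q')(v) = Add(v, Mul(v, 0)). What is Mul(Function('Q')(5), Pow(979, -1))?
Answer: Rational(5, 979) ≈ 0.0051073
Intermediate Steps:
Function('Q')(v) = v (Function('Q')(v) = Add(v, 0) = v)
Mul(Function('Q')(5), Pow(979, -1)) = Mul(5, Pow(979, -1)) = Mul(5, Rational(1, 979)) = Rational(5, 979)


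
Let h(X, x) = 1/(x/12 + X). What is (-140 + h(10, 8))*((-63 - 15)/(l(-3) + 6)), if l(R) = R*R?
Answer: 58201/80 ≈ 727.51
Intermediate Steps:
l(R) = R²
h(X, x) = 1/(X + x/12) (h(X, x) = 1/(x*(1/12) + X) = 1/(x/12 + X) = 1/(X + x/12))
(-140 + h(10, 8))*((-63 - 15)/(l(-3) + 6)) = (-140 + 12/(8 + 12*10))*((-63 - 15)/((-3)² + 6)) = (-140 + 12/(8 + 120))*(-78/(9 + 6)) = (-140 + 12/128)*(-78/15) = (-140 + 12*(1/128))*(-78*1/15) = (-140 + 3/32)*(-26/5) = -4477/32*(-26/5) = 58201/80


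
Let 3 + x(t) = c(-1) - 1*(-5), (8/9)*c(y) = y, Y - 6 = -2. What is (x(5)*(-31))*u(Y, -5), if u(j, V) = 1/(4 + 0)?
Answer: -217/32 ≈ -6.7813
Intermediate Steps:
Y = 4 (Y = 6 - 2 = 4)
c(y) = 9*y/8
u(j, V) = 1/4
x(t) = 7/8 (x(t) = -3 + ((9/8)*(-1) - 1*(-5)) = -3 + (-9/8 + 5) = -3 + 31/8 = 7/8)
(x(5)*(-31))*u(Y, -5) = ((7/8)*(-31))*(1/4) = -217/8*1/4 = -217/32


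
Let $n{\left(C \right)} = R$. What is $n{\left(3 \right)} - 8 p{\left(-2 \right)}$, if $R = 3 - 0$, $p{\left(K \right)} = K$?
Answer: $19$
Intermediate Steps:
$R = 3$ ($R = 3 + 0 = 3$)
$n{\left(C \right)} = 3$
$n{\left(3 \right)} - 8 p{\left(-2 \right)} = 3 - -16 = 3 + 16 = 19$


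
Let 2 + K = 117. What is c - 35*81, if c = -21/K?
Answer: -326046/115 ≈ -2835.2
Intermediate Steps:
K = 115 (K = -2 + 117 = 115)
c = -21/115 ≈ -0.18261
c - 35*81 = -21/115 - 35*81 = -21/115 - 2835 = -326046/115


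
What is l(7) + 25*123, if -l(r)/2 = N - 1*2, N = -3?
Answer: 3085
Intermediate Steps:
l(r) = 10 (l(r) = -2*(-3 - 1*2) = -2*(-3 - 2) = -2*(-5) = 10)
l(7) + 25*123 = 10 + 25*123 = 10 + 3075 = 3085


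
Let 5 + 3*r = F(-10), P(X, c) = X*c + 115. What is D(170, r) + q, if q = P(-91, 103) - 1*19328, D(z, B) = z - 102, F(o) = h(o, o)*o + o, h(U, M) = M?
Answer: -28518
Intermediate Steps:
P(X, c) = 115 + X*c
F(o) = o + o² (F(o) = o*o + o = o² + o = o + o²)
r = 85/3 (r = -5/3 + (-10*(1 - 10))/3 = -5/3 + (-10*(-9))/3 = -5/3 + (⅓)*90 = -5/3 + 30 = 85/3 ≈ 28.333)
D(z, B) = -102 + z
q = -28586 (q = (115 - 91*103) - 1*19328 = (115 - 9373) - 19328 = -9258 - 19328 = -28586)
D(170, r) + q = (-102 + 170) - 28586 = 68 - 28586 = -28518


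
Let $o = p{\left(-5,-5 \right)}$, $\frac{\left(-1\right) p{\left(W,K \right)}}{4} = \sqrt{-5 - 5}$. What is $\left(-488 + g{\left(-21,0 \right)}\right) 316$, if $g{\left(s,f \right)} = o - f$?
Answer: $-154208 - 1264 i \sqrt{10} \approx -1.5421 \cdot 10^{5} - 3997.1 i$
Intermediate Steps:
$p{\left(W,K \right)} = - 4 i \sqrt{10}$ ($p{\left(W,K \right)} = - 4 \sqrt{-5 - 5} = - 4 \sqrt{-10} = - 4 i \sqrt{10}$)
$o = - 4 i \sqrt{10} \approx - 12.649 i$
$g{\left(s,f \right)} = - f - 4 i \sqrt{10}$ ($g{\left(s,f \right)} = - 4 i \sqrt{10} - f = - f - 4 i \sqrt{10}$)
$\left(-488 + g{\left(-21,0 \right)}\right) 316 = \left(-488 - 4 i \sqrt{10}\right) 316 = -154208 - 1264 i \sqrt{10}$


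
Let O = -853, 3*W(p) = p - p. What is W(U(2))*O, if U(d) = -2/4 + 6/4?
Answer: 0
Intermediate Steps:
U(d) = 1 (U(d) = -2*1/4 + 6*(1/4) = -1/2 + 3/2 = 1)
W(p) = 0 (W(p) = (p - p)/3 = (1/3)*0 = 0)
W(U(2))*O = 0*(-853) = 0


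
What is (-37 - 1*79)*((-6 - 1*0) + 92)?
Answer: -9976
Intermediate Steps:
(-37 - 1*79)*((-6 - 1*0) + 92) = (-37 - 79)*((-6 + 0) + 92) = -116*(-6 + 92) = -116*86 = -9976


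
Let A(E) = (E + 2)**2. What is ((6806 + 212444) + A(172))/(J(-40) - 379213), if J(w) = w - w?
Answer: -249526/379213 ≈ -0.65801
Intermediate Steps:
J(w) = 0
A(E) = (2 + E)**2
((6806 + 212444) + A(172))/(J(-40) - 379213) = ((6806 + 212444) + (2 + 172)**2)/(0 - 379213) = (219250 + 174**2)/(-379213) = (219250 + 30276)*(-1/379213) = 249526*(-1/379213) = -249526/379213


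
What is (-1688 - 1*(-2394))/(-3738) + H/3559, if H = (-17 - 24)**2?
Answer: 1885462/6651771 ≈ 0.28345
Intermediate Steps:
H = 1681 (H = (-41)**2 = 1681)
(-1688 - 1*(-2394))/(-3738) + H/3559 = (-1688 - 1*(-2394))/(-3738) + 1681/3559 = (-1688 + 2394)*(-1/3738) + 1681*(1/3559) = 706*(-1/3738) + 1681/3559 = -353/1869 + 1681/3559 = 1885462/6651771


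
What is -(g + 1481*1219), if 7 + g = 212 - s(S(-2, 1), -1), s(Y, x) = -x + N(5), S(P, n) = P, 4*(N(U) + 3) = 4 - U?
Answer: -7222185/4 ≈ -1.8055e+6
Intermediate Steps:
N(U) = -2 - U/4 (N(U) = -3 + (4 - U)/4 = -3 + (1 - U/4) = -2 - U/4)
s(Y, x) = -13/4 - x (s(Y, x) = -x + (-2 - ¼*5) = -x + (-2 - 5/4) = -x - 13/4 = -13/4 - x)
g = 829/4 (g = -7 + (212 - (-13/4 - 1*(-1))) = -7 + (212 - (-13/4 + 1)) = -7 + (212 - 1*(-9/4)) = -7 + (212 + 9/4) = -7 + 857/4 = 829/4 ≈ 207.25)
-(g + 1481*1219) = -(829/4 + 1481*1219) = -(829/4 + 1805339) = -1*7222185/4 = -7222185/4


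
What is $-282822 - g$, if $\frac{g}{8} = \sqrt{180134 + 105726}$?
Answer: $-282822 - 16 \sqrt{71465} \approx -2.871 \cdot 10^{5}$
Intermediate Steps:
$g = 16 \sqrt{71465}$ ($g = 8 \sqrt{180134 + 105726} = 8 \sqrt{285860} = 8 \cdot 2 \sqrt{71465} = 16 \sqrt{71465} \approx 4277.3$)
$-282822 - g = -282822 - 16 \sqrt{71465}$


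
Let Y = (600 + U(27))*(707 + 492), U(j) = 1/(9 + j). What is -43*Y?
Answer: -1113682757/36 ≈ -3.0936e+7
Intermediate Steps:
Y = 25899599/36 (Y = (600 + 1/(9 + 27))*(707 + 492) = (600 + 1/36)*1199 = (21601/36)*1199 = 25899599/36 ≈ 7.1943e+5)
-43*Y = -43*25899599/36 = -1113682757/36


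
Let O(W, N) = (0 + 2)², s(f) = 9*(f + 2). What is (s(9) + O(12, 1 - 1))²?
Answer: 10609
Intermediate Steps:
s(f) = 18 + 9*f (s(f) = 9*(2 + f) = 18 + 9*f)
O(W, N) = 4 (O(W, N) = 2² = 4)
(s(9) + O(12, 1 - 1))² = ((18 + 9*9) + 4)² = ((18 + 81) + 4)² = (99 + 4)² = 103² = 10609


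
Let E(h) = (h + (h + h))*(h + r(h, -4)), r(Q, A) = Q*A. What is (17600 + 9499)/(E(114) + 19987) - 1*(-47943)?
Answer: 4649341212/96977 ≈ 47943.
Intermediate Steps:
r(Q, A) = A*Q
E(h) = -9*h**2 (E(h) = (h + (h + h))*(h - 4*h) = (h + 2*h)*(-3*h) = (3*h)*(-3*h) = -9*h**2)
(17600 + 9499)/(E(114) + 19987) - 1*(-47943) = (17600 + 9499)/(-9*114**2 + 19987) - 1*(-47943) = 27099/(-9*12996 + 19987) + 47943 = 27099/(-116964 + 19987) + 47943 = 27099/(-96977) + 47943 = 27099*(-1/96977) + 47943 = -27099/96977 + 47943 = 4649341212/96977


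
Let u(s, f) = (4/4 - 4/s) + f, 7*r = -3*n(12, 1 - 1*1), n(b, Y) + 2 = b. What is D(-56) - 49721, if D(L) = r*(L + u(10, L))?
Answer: -344705/7 ≈ -49244.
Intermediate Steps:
n(b, Y) = -2 + b
r = -30/7 (r = (-3*(-2 + 12))/7 = (-3*10)/7 = (1/7)*(-30) = -30/7 ≈ -4.2857)
u(s, f) = 1 + f - 4/s (u(s, f) = (4*(1/4) - 4/s) + f = (1 - 4/s) + f = 1 + f - 4/s)
D(L) = -18/7 - 60*L/7 (D(L) = -30*(L + (1 + L - 4/10))/7 = -30*(L + (1 + L - 4*1/10))/7 = -30*(L + (1 + L - 2/5))/7 = -30*(L + (3/5 + L))/7 = -30*(3/5 + 2*L)/7 = -18/7 - 60*L/7)
D(-56) - 49721 = (-18/7 - 60/7*(-56)) - 49721 = (-18/7 + 480) - 49721 = 3342/7 - 49721 = -344705/7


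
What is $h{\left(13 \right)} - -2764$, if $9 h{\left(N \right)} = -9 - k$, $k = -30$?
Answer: $\frac{8299}{3} \approx 2766.3$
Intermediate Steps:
$h{\left(N \right)} = \frac{7}{3}$ ($h{\left(N \right)} = \frac{-9 - -30}{9} = \frac{-9 + 30}{9} = \frac{1}{9} \cdot 21 = \frac{7}{3}$)
$h{\left(13 \right)} - -2764 = \frac{7}{3} - -2764 = \frac{7}{3} + 2764 = \frac{8299}{3}$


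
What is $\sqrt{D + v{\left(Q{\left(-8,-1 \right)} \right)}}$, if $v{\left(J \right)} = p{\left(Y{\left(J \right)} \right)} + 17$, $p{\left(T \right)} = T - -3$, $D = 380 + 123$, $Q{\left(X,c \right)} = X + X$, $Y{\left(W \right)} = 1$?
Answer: $2 \sqrt{131} \approx 22.891$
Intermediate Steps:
$Q{\left(X,c \right)} = 2 X$
$D = 503$
$p{\left(T \right)} = 3 + T$ ($p{\left(T \right)} = T + 3 = 3 + T$)
$v{\left(J \right)} = 21$ ($v{\left(J \right)} = \left(3 + 1\right) + 17 = 4 + 17 = 21$)
$\sqrt{D + v{\left(Q{\left(-8,-1 \right)} \right)}} = \sqrt{503 + 21} = \sqrt{524} = 2 \sqrt{131}$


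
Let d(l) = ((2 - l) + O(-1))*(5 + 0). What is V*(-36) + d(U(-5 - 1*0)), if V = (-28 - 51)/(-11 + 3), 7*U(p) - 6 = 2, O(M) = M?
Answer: -4987/14 ≈ -356.21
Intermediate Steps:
U(p) = 8/7 (U(p) = 6/7 + (⅐)*2 = 6/7 + 2/7 = 8/7)
V = 79/8 (V = -79/(-8) = -79*(-⅛) = 79/8 ≈ 9.8750)
d(l) = 5 - 5*l (d(l) = ((2 - l) - 1)*(5 + 0) = (1 - l)*5 = 5 - 5*l)
V*(-36) + d(U(-5 - 1*0)) = (79/8)*(-36) + (5 - 5*8/7) = -711/2 + (5 - 40/7) = -711/2 - 5/7 = -4987/14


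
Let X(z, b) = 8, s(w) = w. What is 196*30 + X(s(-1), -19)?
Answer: 5888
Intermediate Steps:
196*30 + X(s(-1), -19) = 196*30 + 8 = 5880 + 8 = 5888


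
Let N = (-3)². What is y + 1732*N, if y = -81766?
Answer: -66178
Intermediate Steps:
N = 9
y + 1732*N = -81766 + 1732*9 = -81766 + 15588 = -66178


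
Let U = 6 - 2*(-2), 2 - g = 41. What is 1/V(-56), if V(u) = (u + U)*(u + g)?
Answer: 1/4370 ≈ 0.00022883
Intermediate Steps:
g = -39 (g = 2 - 1*41 = 2 - 41 = -39)
U = 10 (U = 6 + 4 = 10)
V(u) = (-39 + u)*(10 + u) (V(u) = (u + 10)*(u - 39) = (10 + u)*(-39 + u) = (-39 + u)*(10 + u))
1/V(-56) = 1/(-390 + (-56)² - 29*(-56)) = 1/(-390 + 3136 + 1624) = 1/4370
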